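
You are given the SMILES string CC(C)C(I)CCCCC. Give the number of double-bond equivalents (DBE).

Degree of unsaturation = (number of rings) + (number of π bonds).
Ring closures in the SMILES: 0.
π bonds: none → 0 DoU from unsaturation.
Total DoU = 0 + 0 = 0.

0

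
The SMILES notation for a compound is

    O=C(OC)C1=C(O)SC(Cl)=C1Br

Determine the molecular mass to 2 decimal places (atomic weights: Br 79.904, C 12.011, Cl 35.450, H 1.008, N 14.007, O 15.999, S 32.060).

271.51 g/mol

First, the molecular formula is C6H4BrClO3S (counting implicit H from valence).
  Br: 1 × 79.904 = 79.904
  C: 6 × 12.011 = 72.066
  Cl: 1 × 35.450 = 35.450
  H: 4 × 1.008 = 4.032
  O: 3 × 15.999 = 47.997
  S: 1 × 32.060 = 32.060
Sum: 1×79.904 + 6×12.011 + 1×35.450 + 4×1.008 + 3×15.999 + 1×32.060 = 271.509 → 271.51 g/mol.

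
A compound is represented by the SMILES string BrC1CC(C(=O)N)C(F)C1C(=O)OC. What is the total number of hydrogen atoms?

Walk through each heavy atom and fill implicit hydrogens from standard valence (C 4, N 3, O 2, S 2, halogen 1):
  atom 1: Br (halogen, monovalent) → 0 H
  atom 2: C, bond orders sum to 3 (valence 4) → 1 H
  atom 3: C, bond orders sum to 2 (valence 4) → 2 H
  atom 4: C, bond orders sum to 3 (valence 4) → 1 H
  atom 5: C, bond orders sum to 4 (valence 4) → 0 H
  atom 6: O, bond orders sum to 2 (valence 2) → 0 H
  atom 7: N, bond orders sum to 1 (valence 3) → 2 H
  atom 8: C, bond orders sum to 3 (valence 4) → 1 H
  atom 9: F (halogen, monovalent) → 0 H
  atom 10: C, bond orders sum to 3 (valence 4) → 1 H
  atom 11: C, bond orders sum to 4 (valence 4) → 0 H
  atom 12: O, bond orders sum to 2 (valence 2) → 0 H
  atom 13: O, bond orders sum to 2 (valence 2) → 0 H
  atom 14: C, bond orders sum to 1 (valence 4) → 3 H
Total hydrogens: 11.

11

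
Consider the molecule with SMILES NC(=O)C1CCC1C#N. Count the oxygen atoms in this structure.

1

Scan the SMILES for O atoms (remember two-letter symbols like Cl and Br are single atoms).
Oxygen count: 1.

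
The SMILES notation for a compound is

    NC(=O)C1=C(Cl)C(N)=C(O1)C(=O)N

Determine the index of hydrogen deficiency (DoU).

5

Degree of unsaturation = (number of rings) + (number of π bonds).
Ring closures in the SMILES: 1.
π bonds: 4 double bonds (each 1 DoU) → 4 DoU from unsaturation.
Total DoU = 1 + 4 = 5.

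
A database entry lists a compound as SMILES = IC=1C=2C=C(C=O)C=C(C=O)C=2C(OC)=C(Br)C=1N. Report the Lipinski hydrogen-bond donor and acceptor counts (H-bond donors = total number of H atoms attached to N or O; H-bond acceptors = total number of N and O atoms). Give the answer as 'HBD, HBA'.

Donors: find every N or O and count the H atoms it carries.
  atom 7 (O): bond orders sum to 2 → 0 H
  atom 11 (O): bond orders sum to 2 → 0 H
  atom 14 (O): bond orders sum to 2 → 0 H
  atom 19 (N): bond orders sum to 1 → 2 H
Lipinski HBD = 2.
Acceptors: N atoms = 1, O atoms = 3 → HBA = 4.

2, 4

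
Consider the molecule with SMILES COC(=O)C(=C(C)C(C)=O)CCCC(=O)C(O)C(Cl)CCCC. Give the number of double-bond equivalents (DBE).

Degree of unsaturation = (number of rings) + (number of π bonds).
Ring closures in the SMILES: 0.
π bonds: 4 double bonds (each 1 DoU) → 4 DoU from unsaturation.
Total DoU = 0 + 4 = 4.

4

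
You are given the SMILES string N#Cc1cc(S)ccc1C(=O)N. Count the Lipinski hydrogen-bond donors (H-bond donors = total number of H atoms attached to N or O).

2

Donors: find every N or O and count the H atoms it carries.
  atom 1 (N): bond orders sum to 3 → 0 H
  atom 11 (O): bond orders sum to 2 → 0 H
  atom 12 (N): bond orders sum to 1 → 2 H
Lipinski HBD = 2.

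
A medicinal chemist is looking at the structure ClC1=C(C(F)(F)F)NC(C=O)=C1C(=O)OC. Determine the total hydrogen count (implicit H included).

Walk through each heavy atom and fill implicit hydrogens from standard valence (C 4, N 3, O 2, S 2, halogen 1):
  atom 1: Cl (halogen, monovalent) → 0 H
  atom 2: C, bond orders sum to 4 (valence 4) → 0 H
  atom 3: C, bond orders sum to 4 (valence 4) → 0 H
  atom 4: C, bond orders sum to 4 (valence 4) → 0 H
  atom 5: F (halogen, monovalent) → 0 H
  atom 6: F (halogen, monovalent) → 0 H
  atom 7: F (halogen, monovalent) → 0 H
  atom 8: N, bond orders sum to 2 (valence 3) → 1 H
  atom 9: C, bond orders sum to 4 (valence 4) → 0 H
  atom 10: C, bond orders sum to 3 (valence 4) → 1 H
  atom 11: O, bond orders sum to 2 (valence 2) → 0 H
  atom 12: C, bond orders sum to 4 (valence 4) → 0 H
  atom 13: C, bond orders sum to 4 (valence 4) → 0 H
  atom 14: O, bond orders sum to 2 (valence 2) → 0 H
  atom 15: O, bond orders sum to 2 (valence 2) → 0 H
  atom 16: C, bond orders sum to 1 (valence 4) → 3 H
Total hydrogens: 5.

5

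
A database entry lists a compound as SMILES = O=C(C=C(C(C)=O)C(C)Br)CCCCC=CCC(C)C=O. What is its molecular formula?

C17H25BrO3

Walk through each heavy atom and fill implicit hydrogens from standard valence (C 4, N 3, O 2, S 2, halogen 1):
  atom 1: O, bond orders sum to 2 (valence 2) → 0 H
  atom 2: C, bond orders sum to 4 (valence 4) → 0 H
  atom 3: C, bond orders sum to 3 (valence 4) → 1 H
  atom 4: C, bond orders sum to 4 (valence 4) → 0 H
  atom 5: C, bond orders sum to 4 (valence 4) → 0 H
  atom 6: C, bond orders sum to 1 (valence 4) → 3 H
  atom 7: O, bond orders sum to 2 (valence 2) → 0 H
  atom 8: C, bond orders sum to 3 (valence 4) → 1 H
  atom 9: C, bond orders sum to 1 (valence 4) → 3 H
  atom 10: Br (halogen, monovalent) → 0 H
  atom 11: C, bond orders sum to 2 (valence 4) → 2 H
  atom 12: C, bond orders sum to 2 (valence 4) → 2 H
  atom 13: C, bond orders sum to 2 (valence 4) → 2 H
  atom 14: C, bond orders sum to 2 (valence 4) → 2 H
  atom 15: C, bond orders sum to 3 (valence 4) → 1 H
  atom 16: C, bond orders sum to 3 (valence 4) → 1 H
  atom 17: C, bond orders sum to 2 (valence 4) → 2 H
  atom 18: C, bond orders sum to 3 (valence 4) → 1 H
  atom 19: C, bond orders sum to 1 (valence 4) → 3 H
  atom 20: C, bond orders sum to 3 (valence 4) → 1 H
  atom 21: O, bond orders sum to 2 (valence 2) → 0 H
Totals → C:17, H:25, Br:1, O:3.
In Hill order: C17H25BrO3.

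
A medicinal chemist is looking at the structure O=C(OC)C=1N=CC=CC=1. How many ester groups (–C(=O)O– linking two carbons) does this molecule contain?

1

The ester motif appears at heavy-atom position 2 in the SMILES.
Ester count: 1.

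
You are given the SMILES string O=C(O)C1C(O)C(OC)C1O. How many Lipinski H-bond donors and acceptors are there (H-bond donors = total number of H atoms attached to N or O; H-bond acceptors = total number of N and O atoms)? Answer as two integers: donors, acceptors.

3, 5

Donors: find every N or O and count the H atoms it carries.
  atom 1 (O): bond orders sum to 2 → 0 H
  atom 3 (O): bond orders sum to 1 → 1 H
  atom 6 (O): bond orders sum to 1 → 1 H
  atom 8 (O): bond orders sum to 2 → 0 H
  atom 11 (O): bond orders sum to 1 → 1 H
Lipinski HBD = 3.
Acceptors: N atoms = 0, O atoms = 5 → HBA = 5.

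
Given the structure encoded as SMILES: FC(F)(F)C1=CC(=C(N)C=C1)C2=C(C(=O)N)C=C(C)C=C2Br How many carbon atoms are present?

Count every carbon token in the SMILES (each C, including those in ring-closure positions and inside branches).
Carbon count: 15.

15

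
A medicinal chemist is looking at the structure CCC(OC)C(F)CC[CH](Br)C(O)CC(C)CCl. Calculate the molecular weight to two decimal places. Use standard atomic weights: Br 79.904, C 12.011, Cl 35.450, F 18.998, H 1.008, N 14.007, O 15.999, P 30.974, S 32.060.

347.69 g/mol

First, the molecular formula is C13H25BrClFO2 (counting implicit H from valence).
  Br: 1 × 79.904 = 79.904
  C: 13 × 12.011 = 156.143
  Cl: 1 × 35.450 = 35.450
  F: 1 × 18.998 = 18.998
  H: 25 × 1.008 = 25.200
  O: 2 × 15.999 = 31.998
Sum: 1×79.904 + 13×12.011 + 1×35.450 + 1×18.998 + 25×1.008 + 2×15.999 = 347.693 → 347.69 g/mol.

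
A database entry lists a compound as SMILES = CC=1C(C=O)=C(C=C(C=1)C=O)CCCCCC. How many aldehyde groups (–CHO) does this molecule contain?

The aldehyde motif appears at heavy-atom positions 4, 10 in the SMILES.
Aldehyde count: 2.

2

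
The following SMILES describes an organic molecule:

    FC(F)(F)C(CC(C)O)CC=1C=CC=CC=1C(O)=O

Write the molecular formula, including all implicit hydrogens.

C13H15F3O3

Walk through each heavy atom and fill implicit hydrogens from standard valence (C 4, N 3, O 2, S 2, halogen 1):
  atom 1: F (halogen, monovalent) → 0 H
  atom 2: C, bond orders sum to 4 (valence 4) → 0 H
  atom 3: F (halogen, monovalent) → 0 H
  atom 4: F (halogen, monovalent) → 0 H
  atom 5: C, bond orders sum to 3 (valence 4) → 1 H
  atom 6: C, bond orders sum to 2 (valence 4) → 2 H
  atom 7: C, bond orders sum to 3 (valence 4) → 1 H
  atom 8: C, bond orders sum to 1 (valence 4) → 3 H
  atom 9: O, bond orders sum to 1 (valence 2) → 1 H
  atom 10: C, bond orders sum to 2 (valence 4) → 2 H
  atom 11: C, bond orders sum to 4 (valence 4) → 0 H
  atom 12: C, bond orders sum to 3 (valence 4) → 1 H
  atom 13: C, bond orders sum to 3 (valence 4) → 1 H
  atom 14: C, bond orders sum to 3 (valence 4) → 1 H
  atom 15: C, bond orders sum to 3 (valence 4) → 1 H
  atom 16: C, bond orders sum to 4 (valence 4) → 0 H
  atom 17: C, bond orders sum to 4 (valence 4) → 0 H
  atom 18: O, bond orders sum to 1 (valence 2) → 1 H
  atom 19: O, bond orders sum to 2 (valence 2) → 0 H
Totals → C:13, H:15, F:3, O:3.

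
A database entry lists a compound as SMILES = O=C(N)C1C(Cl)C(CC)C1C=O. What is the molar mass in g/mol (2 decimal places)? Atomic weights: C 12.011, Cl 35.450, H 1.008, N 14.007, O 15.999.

189.64 g/mol

First, the molecular formula is C8H12ClNO2 (counting implicit H from valence).
  C: 8 × 12.011 = 96.088
  Cl: 1 × 35.450 = 35.450
  H: 12 × 1.008 = 12.096
  N: 1 × 14.007 = 14.007
  O: 2 × 15.999 = 31.998
Sum: 8×12.011 + 1×35.450 + 12×1.008 + 1×14.007 + 2×15.999 = 189.639 → 189.64 g/mol.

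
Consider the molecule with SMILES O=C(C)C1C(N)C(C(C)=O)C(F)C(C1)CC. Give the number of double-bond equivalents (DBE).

Degree of unsaturation = (number of rings) + (number of π bonds).
Ring closures in the SMILES: 1.
π bonds: 2 double bonds (each 1 DoU) → 2 DoU from unsaturation.
Total DoU = 1 + 2 = 3.

3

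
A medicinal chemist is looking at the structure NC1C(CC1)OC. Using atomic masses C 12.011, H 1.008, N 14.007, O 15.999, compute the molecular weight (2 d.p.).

First, the molecular formula is C5H11NO (counting implicit H from valence).
  C: 5 × 12.011 = 60.055
  H: 11 × 1.008 = 11.088
  N: 1 × 14.007 = 14.007
  O: 1 × 15.999 = 15.999
Sum: 5×12.011 + 11×1.008 + 1×14.007 + 1×15.999 = 101.149 → 101.15 g/mol.

101.15 g/mol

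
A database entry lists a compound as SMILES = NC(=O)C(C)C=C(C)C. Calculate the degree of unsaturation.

2

Degree of unsaturation = (number of rings) + (number of π bonds).
Ring closures in the SMILES: 0.
π bonds: 2 double bonds (each 1 DoU) → 2 DoU from unsaturation.
Total DoU = 0 + 2 = 2.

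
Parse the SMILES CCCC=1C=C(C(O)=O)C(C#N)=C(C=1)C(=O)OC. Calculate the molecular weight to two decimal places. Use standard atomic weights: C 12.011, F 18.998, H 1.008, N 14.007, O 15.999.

247.25 g/mol

First, the molecular formula is C13H13NO4 (counting implicit H from valence).
  C: 13 × 12.011 = 156.143
  H: 13 × 1.008 = 13.104
  N: 1 × 14.007 = 14.007
  O: 4 × 15.999 = 63.996
Sum: 13×12.011 + 13×1.008 + 1×14.007 + 4×15.999 = 247.250 → 247.25 g/mol.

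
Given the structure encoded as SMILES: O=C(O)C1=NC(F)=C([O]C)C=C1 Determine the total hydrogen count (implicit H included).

Walk through each heavy atom and fill implicit hydrogens from standard valence (C 4, N 3, O 2, S 2, halogen 1):
  atom 1: O, bond orders sum to 2 (valence 2) → 0 H
  atom 2: C, bond orders sum to 4 (valence 4) → 0 H
  atom 3: O, bond orders sum to 1 (valence 2) → 1 H
  atom 4: C, bond orders sum to 4 (valence 4) → 0 H
  atom 5: N, bond orders sum to 3 (valence 3) → 0 H
  atom 6: C, bond orders sum to 4 (valence 4) → 0 H
  atom 7: F (halogen, monovalent) → 0 H
  atom 8: C, bond orders sum to 4 (valence 4) → 0 H
  atom 9: O with explicit H count 0
  atom 10: C, bond orders sum to 1 (valence 4) → 3 H
  atom 11: C, bond orders sum to 3 (valence 4) → 1 H
  atom 12: C, bond orders sum to 3 (valence 4) → 1 H
Total hydrogens: 6.

6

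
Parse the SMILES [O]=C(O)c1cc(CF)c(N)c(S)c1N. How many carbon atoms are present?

Count every carbon token in the SMILES (each C, including those in ring-closure positions and inside branches).
Carbon count: 8.

8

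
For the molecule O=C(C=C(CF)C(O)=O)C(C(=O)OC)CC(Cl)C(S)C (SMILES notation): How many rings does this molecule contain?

In SMILES, each pair of matching ring-closure digits denotes one ring-closing bond; the number of such bonds equals the number of independent rings.
Ring-closure bonds here: 0.

0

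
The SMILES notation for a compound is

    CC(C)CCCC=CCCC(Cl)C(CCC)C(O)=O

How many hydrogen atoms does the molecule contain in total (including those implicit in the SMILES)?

29

Walk through each heavy atom and fill implicit hydrogens from standard valence (C 4, N 3, O 2, S 2, halogen 1):
  atom 1: C, bond orders sum to 1 (valence 4) → 3 H
  atom 2: C, bond orders sum to 3 (valence 4) → 1 H
  atom 3: C, bond orders sum to 1 (valence 4) → 3 H
  atom 4: C, bond orders sum to 2 (valence 4) → 2 H
  atom 5: C, bond orders sum to 2 (valence 4) → 2 H
  atom 6: C, bond orders sum to 2 (valence 4) → 2 H
  atom 7: C, bond orders sum to 3 (valence 4) → 1 H
  atom 8: C, bond orders sum to 3 (valence 4) → 1 H
  atom 9: C, bond orders sum to 2 (valence 4) → 2 H
  atom 10: C, bond orders sum to 2 (valence 4) → 2 H
  atom 11: C, bond orders sum to 3 (valence 4) → 1 H
  atom 12: Cl (halogen, monovalent) → 0 H
  atom 13: C, bond orders sum to 3 (valence 4) → 1 H
  atom 14: C, bond orders sum to 2 (valence 4) → 2 H
  atom 15: C, bond orders sum to 2 (valence 4) → 2 H
  atom 16: C, bond orders sum to 1 (valence 4) → 3 H
  atom 17: C, bond orders sum to 4 (valence 4) → 0 H
  atom 18: O, bond orders sum to 1 (valence 2) → 1 H
  atom 19: O, bond orders sum to 2 (valence 2) → 0 H
Total hydrogens: 29.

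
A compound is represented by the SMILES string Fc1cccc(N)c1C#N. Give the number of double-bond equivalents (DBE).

6

Molecular formula: C7H5FN2.
DoU = (2C + 2 + N − H − X) / 2, where X is the halogen count and O/S are ignored.
    = (2·7 + 2 + 2 − 5 − 1) / 2 = 12 / 2 = 6.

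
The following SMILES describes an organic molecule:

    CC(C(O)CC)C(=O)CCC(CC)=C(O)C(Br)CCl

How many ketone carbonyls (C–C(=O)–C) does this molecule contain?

The ketone motif appears at heavy-atom position 7 in the SMILES.
Other groups present: 1 alkene, 2 hydroxyl.
Ketone count: 1.

1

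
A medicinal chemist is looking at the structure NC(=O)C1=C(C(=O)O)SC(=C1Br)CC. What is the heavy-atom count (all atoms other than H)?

Every atom symbol written in the SMILES (organic subset) is one heavy atom; implicit H are not written.
Heavy atoms by element → Br:1, C:8, N:1, O:3, S:1.
Total: 14.

14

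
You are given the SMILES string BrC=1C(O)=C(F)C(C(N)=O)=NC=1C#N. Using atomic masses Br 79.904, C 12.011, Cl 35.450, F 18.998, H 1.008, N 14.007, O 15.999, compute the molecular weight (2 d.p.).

260.02 g/mol

First, the molecular formula is C7H3BrFN3O2 (counting implicit H from valence).
  Br: 1 × 79.904 = 79.904
  C: 7 × 12.011 = 84.077
  F: 1 × 18.998 = 18.998
  H: 3 × 1.008 = 3.024
  N: 3 × 14.007 = 42.021
  O: 2 × 15.999 = 31.998
Sum: 1×79.904 + 7×12.011 + 1×18.998 + 3×1.008 + 3×14.007 + 2×15.999 = 260.022 → 260.02 g/mol.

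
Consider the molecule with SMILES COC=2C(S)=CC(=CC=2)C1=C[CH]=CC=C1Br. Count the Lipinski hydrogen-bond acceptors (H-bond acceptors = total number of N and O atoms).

N atoms: 0; O atoms: 1.
Lipinski HBA = 0 + 1 = 1.

1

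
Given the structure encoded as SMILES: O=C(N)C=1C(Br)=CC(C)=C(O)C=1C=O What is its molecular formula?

C9H8BrNO3

Walk through each heavy atom and fill implicit hydrogens from standard valence (C 4, N 3, O 2, S 2, halogen 1):
  atom 1: O, bond orders sum to 2 (valence 2) → 0 H
  atom 2: C, bond orders sum to 4 (valence 4) → 0 H
  atom 3: N, bond orders sum to 1 (valence 3) → 2 H
  atom 4: C, bond orders sum to 4 (valence 4) → 0 H
  atom 5: C, bond orders sum to 4 (valence 4) → 0 H
  atom 6: Br (halogen, monovalent) → 0 H
  atom 7: C, bond orders sum to 3 (valence 4) → 1 H
  atom 8: C, bond orders sum to 4 (valence 4) → 0 H
  atom 9: C, bond orders sum to 1 (valence 4) → 3 H
  atom 10: C, bond orders sum to 4 (valence 4) → 0 H
  atom 11: O, bond orders sum to 1 (valence 2) → 1 H
  atom 12: C, bond orders sum to 4 (valence 4) → 0 H
  atom 13: C, bond orders sum to 3 (valence 4) → 1 H
  atom 14: O, bond orders sum to 2 (valence 2) → 0 H
Totals → C:9, H:8, Br:1, N:1, O:3.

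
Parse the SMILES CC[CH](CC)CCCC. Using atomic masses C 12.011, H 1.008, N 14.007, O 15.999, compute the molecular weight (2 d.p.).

128.26 g/mol

First, the molecular formula is C9H20 (counting implicit H from valence).
  C: 9 × 12.011 = 108.099
  H: 20 × 1.008 = 20.160
Sum: 9×12.011 + 20×1.008 = 128.259 → 128.26 g/mol.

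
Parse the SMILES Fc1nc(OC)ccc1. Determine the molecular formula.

Walk through each heavy atom and fill implicit hydrogens from standard valence (C 4, N 3, O 2, S 2, halogen 1); for lowercase aromatic atoms, an aromatic c carries 1 H when it has two neighbours and 0 H with three, and aromatic n carries 0 H:
  atom 1: F (halogen, monovalent) → 0 H
  atom 2: aromatic c, 3 neighbours → 0 H
  atom 3: aromatic n, 2 neighbours → 0 H
  atom 4: aromatic c, 3 neighbours → 0 H
  atom 5: O, bond orders sum to 2 (valence 2) → 0 H
  atom 6: C, bond orders sum to 1 (valence 4) → 3 H
  atom 7: aromatic c, 2 neighbours → 1 H
  atom 8: aromatic c, 2 neighbours → 1 H
  atom 9: aromatic c, 2 neighbours → 1 H
Totals → C:6, H:6, F:1, N:1, O:1.

C6H6FNO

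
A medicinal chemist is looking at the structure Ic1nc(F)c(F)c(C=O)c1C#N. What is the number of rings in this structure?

1

In SMILES, each pair of matching ring-closure digits denotes one ring-closing bond; the number of such bonds equals the number of independent rings.
Ring-closure bonds here: 1.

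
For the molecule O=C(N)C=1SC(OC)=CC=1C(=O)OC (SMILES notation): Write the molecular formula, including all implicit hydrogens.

C8H9NO4S

Walk through each heavy atom and fill implicit hydrogens from standard valence (C 4, N 3, O 2, S 2, halogen 1):
  atom 1: O, bond orders sum to 2 (valence 2) → 0 H
  atom 2: C, bond orders sum to 4 (valence 4) → 0 H
  atom 3: N, bond orders sum to 1 (valence 3) → 2 H
  atom 4: C, bond orders sum to 4 (valence 4) → 0 H
  atom 5: S, bond orders sum to 2 (valence 2) → 0 H
  atom 6: C, bond orders sum to 4 (valence 4) → 0 H
  atom 7: O, bond orders sum to 2 (valence 2) → 0 H
  atom 8: C, bond orders sum to 1 (valence 4) → 3 H
  atom 9: C, bond orders sum to 3 (valence 4) → 1 H
  atom 10: C, bond orders sum to 4 (valence 4) → 0 H
  atom 11: C, bond orders sum to 4 (valence 4) → 0 H
  atom 12: O, bond orders sum to 2 (valence 2) → 0 H
  atom 13: O, bond orders sum to 2 (valence 2) → 0 H
  atom 14: C, bond orders sum to 1 (valence 4) → 3 H
Totals → C:8, H:9, N:1, O:4, S:1.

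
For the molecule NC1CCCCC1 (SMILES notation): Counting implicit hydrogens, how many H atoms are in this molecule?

Walk through each heavy atom and fill implicit hydrogens from standard valence (C 4, N 3, O 2, S 2, halogen 1):
  atom 1: N, bond orders sum to 1 (valence 3) → 2 H
  atom 2: C, bond orders sum to 3 (valence 4) → 1 H
  atom 3: C, bond orders sum to 2 (valence 4) → 2 H
  atom 4: C, bond orders sum to 2 (valence 4) → 2 H
  atom 5: C, bond orders sum to 2 (valence 4) → 2 H
  atom 6: C, bond orders sum to 2 (valence 4) → 2 H
  atom 7: C, bond orders sum to 2 (valence 4) → 2 H
Total hydrogens: 13.

13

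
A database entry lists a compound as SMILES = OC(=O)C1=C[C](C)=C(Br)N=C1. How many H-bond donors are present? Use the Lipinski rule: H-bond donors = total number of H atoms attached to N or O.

1

Donors: find every N or O and count the H atoms it carries.
  atom 1 (O): bond orders sum to 1 → 1 H
  atom 3 (O): bond orders sum to 2 → 0 H
  atom 10 (N): bond orders sum to 3 → 0 H
Lipinski HBD = 1.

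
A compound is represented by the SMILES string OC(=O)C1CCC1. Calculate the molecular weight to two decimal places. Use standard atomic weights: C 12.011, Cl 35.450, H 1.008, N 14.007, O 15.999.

100.12 g/mol

First, the molecular formula is C5H8O2 (counting implicit H from valence).
  C: 5 × 12.011 = 60.055
  H: 8 × 1.008 = 8.064
  O: 2 × 15.999 = 31.998
Sum: 5×12.011 + 8×1.008 + 2×15.999 = 100.117 → 100.12 g/mol.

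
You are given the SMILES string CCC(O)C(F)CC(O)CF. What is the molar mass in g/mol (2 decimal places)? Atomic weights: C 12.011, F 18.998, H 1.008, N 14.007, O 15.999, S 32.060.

168.18 g/mol

First, the molecular formula is C7H14F2O2 (counting implicit H from valence).
  C: 7 × 12.011 = 84.077
  F: 2 × 18.998 = 37.996
  H: 14 × 1.008 = 14.112
  O: 2 × 15.999 = 31.998
Sum: 7×12.011 + 2×18.998 + 14×1.008 + 2×15.999 = 168.183 → 168.18 g/mol.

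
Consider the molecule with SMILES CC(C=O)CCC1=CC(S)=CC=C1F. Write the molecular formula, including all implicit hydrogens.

C11H13FOS

Walk through each heavy atom and fill implicit hydrogens from standard valence (C 4, N 3, O 2, S 2, halogen 1):
  atom 1: C, bond orders sum to 1 (valence 4) → 3 H
  atom 2: C, bond orders sum to 3 (valence 4) → 1 H
  atom 3: C, bond orders sum to 3 (valence 4) → 1 H
  atom 4: O, bond orders sum to 2 (valence 2) → 0 H
  atom 5: C, bond orders sum to 2 (valence 4) → 2 H
  atom 6: C, bond orders sum to 2 (valence 4) → 2 H
  atom 7: C, bond orders sum to 4 (valence 4) → 0 H
  atom 8: C, bond orders sum to 3 (valence 4) → 1 H
  atom 9: C, bond orders sum to 4 (valence 4) → 0 H
  atom 10: S, bond orders sum to 1 (valence 2) → 1 H
  atom 11: C, bond orders sum to 3 (valence 4) → 1 H
  atom 12: C, bond orders sum to 3 (valence 4) → 1 H
  atom 13: C, bond orders sum to 4 (valence 4) → 0 H
  atom 14: F (halogen, monovalent) → 0 H
Totals → C:11, H:13, F:1, O:1, S:1.
In Hill order: C11H13FOS.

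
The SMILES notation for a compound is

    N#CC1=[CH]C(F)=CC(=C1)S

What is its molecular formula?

C7H4FNS

Walk through each heavy atom and fill implicit hydrogens from standard valence (C 4, N 3, O 2, S 2, halogen 1):
  atom 1: N, bond orders sum to 3 (valence 3) → 0 H
  atom 2: C, bond orders sum to 4 (valence 4) → 0 H
  atom 3: C, bond orders sum to 4 (valence 4) → 0 H
  atom 4: C with explicit H count 1
  atom 5: C, bond orders sum to 4 (valence 4) → 0 H
  atom 6: F (halogen, monovalent) → 0 H
  atom 7: C, bond orders sum to 3 (valence 4) → 1 H
  atom 8: C, bond orders sum to 4 (valence 4) → 0 H
  atom 9: C, bond orders sum to 3 (valence 4) → 1 H
  atom 10: S, bond orders sum to 1 (valence 2) → 1 H
Totals → C:7, H:4, F:1, N:1, S:1.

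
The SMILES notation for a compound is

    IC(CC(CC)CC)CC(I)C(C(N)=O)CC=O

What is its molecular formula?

Walk through each heavy atom and fill implicit hydrogens from standard valence (C 4, N 3, O 2, S 2, halogen 1):
  atom 1: I (halogen, monovalent) → 0 H
  atom 2: C, bond orders sum to 3 (valence 4) → 1 H
  atom 3: C, bond orders sum to 2 (valence 4) → 2 H
  atom 4: C, bond orders sum to 3 (valence 4) → 1 H
  atom 5: C, bond orders sum to 2 (valence 4) → 2 H
  atom 6: C, bond orders sum to 1 (valence 4) → 3 H
  atom 7: C, bond orders sum to 2 (valence 4) → 2 H
  atom 8: C, bond orders sum to 1 (valence 4) → 3 H
  atom 9: C, bond orders sum to 2 (valence 4) → 2 H
  atom 10: C, bond orders sum to 3 (valence 4) → 1 H
  atom 11: I (halogen, monovalent) → 0 H
  atom 12: C, bond orders sum to 3 (valence 4) → 1 H
  atom 13: C, bond orders sum to 4 (valence 4) → 0 H
  atom 14: N, bond orders sum to 1 (valence 3) → 2 H
  atom 15: O, bond orders sum to 2 (valence 2) → 0 H
  atom 16: C, bond orders sum to 2 (valence 4) → 2 H
  atom 17: C, bond orders sum to 3 (valence 4) → 1 H
  atom 18: O, bond orders sum to 2 (valence 2) → 0 H
Totals → C:13, H:23, I:2, N:1, O:2.
In Hill order: C13H23I2NO2.

C13H23I2NO2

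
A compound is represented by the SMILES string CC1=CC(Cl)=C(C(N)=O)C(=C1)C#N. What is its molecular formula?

Walk through each heavy atom and fill implicit hydrogens from standard valence (C 4, N 3, O 2, S 2, halogen 1):
  atom 1: C, bond orders sum to 1 (valence 4) → 3 H
  atom 2: C, bond orders sum to 4 (valence 4) → 0 H
  atom 3: C, bond orders sum to 3 (valence 4) → 1 H
  atom 4: C, bond orders sum to 4 (valence 4) → 0 H
  atom 5: Cl (halogen, monovalent) → 0 H
  atom 6: C, bond orders sum to 4 (valence 4) → 0 H
  atom 7: C, bond orders sum to 4 (valence 4) → 0 H
  atom 8: N, bond orders sum to 1 (valence 3) → 2 H
  atom 9: O, bond orders sum to 2 (valence 2) → 0 H
  atom 10: C, bond orders sum to 4 (valence 4) → 0 H
  atom 11: C, bond orders sum to 3 (valence 4) → 1 H
  atom 12: C, bond orders sum to 4 (valence 4) → 0 H
  atom 13: N, bond orders sum to 3 (valence 3) → 0 H
Totals → C:9, H:7, Cl:1, N:2, O:1.
In Hill order: C9H7ClN2O.

C9H7ClN2O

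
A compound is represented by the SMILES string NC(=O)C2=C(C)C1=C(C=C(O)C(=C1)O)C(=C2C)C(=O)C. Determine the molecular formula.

Walk through each heavy atom and fill implicit hydrogens from standard valence (C 4, N 3, O 2, S 2, halogen 1):
  atom 1: N, bond orders sum to 1 (valence 3) → 2 H
  atom 2: C, bond orders sum to 4 (valence 4) → 0 H
  atom 3: O, bond orders sum to 2 (valence 2) → 0 H
  atom 4: C, bond orders sum to 4 (valence 4) → 0 H
  atom 5: C, bond orders sum to 4 (valence 4) → 0 H
  atom 6: C, bond orders sum to 1 (valence 4) → 3 H
  atom 7: C, bond orders sum to 4 (valence 4) → 0 H
  atom 8: C, bond orders sum to 4 (valence 4) → 0 H
  atom 9: C, bond orders sum to 3 (valence 4) → 1 H
  atom 10: C, bond orders sum to 4 (valence 4) → 0 H
  atom 11: O, bond orders sum to 1 (valence 2) → 1 H
  atom 12: C, bond orders sum to 4 (valence 4) → 0 H
  atom 13: C, bond orders sum to 3 (valence 4) → 1 H
  atom 14: O, bond orders sum to 1 (valence 2) → 1 H
  atom 15: C, bond orders sum to 4 (valence 4) → 0 H
  atom 16: C, bond orders sum to 4 (valence 4) → 0 H
  atom 17: C, bond orders sum to 1 (valence 4) → 3 H
  atom 18: C, bond orders sum to 4 (valence 4) → 0 H
  atom 19: O, bond orders sum to 2 (valence 2) → 0 H
  atom 20: C, bond orders sum to 1 (valence 4) → 3 H
Totals → C:15, H:15, N:1, O:4.

C15H15NO4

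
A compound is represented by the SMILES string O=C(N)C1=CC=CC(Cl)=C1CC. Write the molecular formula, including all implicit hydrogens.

Walk through each heavy atom and fill implicit hydrogens from standard valence (C 4, N 3, O 2, S 2, halogen 1):
  atom 1: O, bond orders sum to 2 (valence 2) → 0 H
  atom 2: C, bond orders sum to 4 (valence 4) → 0 H
  atom 3: N, bond orders sum to 1 (valence 3) → 2 H
  atom 4: C, bond orders sum to 4 (valence 4) → 0 H
  atom 5: C, bond orders sum to 3 (valence 4) → 1 H
  atom 6: C, bond orders sum to 3 (valence 4) → 1 H
  atom 7: C, bond orders sum to 3 (valence 4) → 1 H
  atom 8: C, bond orders sum to 4 (valence 4) → 0 H
  atom 9: Cl (halogen, monovalent) → 0 H
  atom 10: C, bond orders sum to 4 (valence 4) → 0 H
  atom 11: C, bond orders sum to 2 (valence 4) → 2 H
  atom 12: C, bond orders sum to 1 (valence 4) → 3 H
Totals → C:9, H:10, Cl:1, N:1, O:1.

C9H10ClNO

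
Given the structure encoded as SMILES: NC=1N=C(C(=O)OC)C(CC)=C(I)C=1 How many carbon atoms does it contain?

9

Count every carbon token in the SMILES (each C, including those in ring-closure positions and inside branches).
Carbon count: 9.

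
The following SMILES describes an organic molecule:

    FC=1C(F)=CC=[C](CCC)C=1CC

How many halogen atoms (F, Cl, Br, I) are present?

2

Halogen atoms appear at heavy-atom positions 1, 4 (2×F).
Halogen count: 2.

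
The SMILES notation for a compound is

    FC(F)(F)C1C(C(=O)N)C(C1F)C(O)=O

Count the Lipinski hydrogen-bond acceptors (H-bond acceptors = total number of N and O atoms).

N atoms: 1; O atoms: 3.
Lipinski HBA = 1 + 3 = 4.

4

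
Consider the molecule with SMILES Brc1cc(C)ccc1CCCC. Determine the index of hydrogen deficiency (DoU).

Molecular formula: C11H15Br.
DoU = (2C + 2 + N − H − X) / 2, where X is the halogen count and O/S are ignored.
    = (2·11 + 2 + 0 − 15 − 1) / 2 = 8 / 2 = 4.

4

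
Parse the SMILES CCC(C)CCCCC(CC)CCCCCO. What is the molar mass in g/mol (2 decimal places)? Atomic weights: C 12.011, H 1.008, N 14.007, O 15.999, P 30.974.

242.45 g/mol

First, the molecular formula is C16H34O (counting implicit H from valence).
  C: 16 × 12.011 = 192.176
  H: 34 × 1.008 = 34.272
  O: 1 × 15.999 = 15.999
Sum: 16×12.011 + 34×1.008 + 1×15.999 = 242.447 → 242.45 g/mol.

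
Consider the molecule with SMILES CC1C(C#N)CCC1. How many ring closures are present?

In SMILES, each pair of matching ring-closure digits denotes one ring-closing bond; the number of such bonds equals the number of independent rings.
Ring-closure bonds here: 1.

1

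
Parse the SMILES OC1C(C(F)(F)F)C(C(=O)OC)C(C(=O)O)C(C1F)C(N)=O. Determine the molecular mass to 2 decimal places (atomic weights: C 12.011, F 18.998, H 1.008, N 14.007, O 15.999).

First, the molecular formula is C11H13F4NO6 (counting implicit H from valence).
  C: 11 × 12.011 = 132.121
  F: 4 × 18.998 = 75.992
  H: 13 × 1.008 = 13.104
  N: 1 × 14.007 = 14.007
  O: 6 × 15.999 = 95.994
Sum: 11×12.011 + 4×18.998 + 13×1.008 + 1×14.007 + 6×15.999 = 331.218 → 331.22 g/mol.

331.22 g/mol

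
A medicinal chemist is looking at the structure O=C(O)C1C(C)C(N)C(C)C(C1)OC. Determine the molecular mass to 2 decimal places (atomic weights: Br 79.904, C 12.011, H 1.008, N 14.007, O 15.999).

201.27 g/mol

First, the molecular formula is C10H19NO3 (counting implicit H from valence).
  C: 10 × 12.011 = 120.110
  H: 19 × 1.008 = 19.152
  N: 1 × 14.007 = 14.007
  O: 3 × 15.999 = 47.997
Sum: 10×12.011 + 19×1.008 + 1×14.007 + 3×15.999 = 201.266 → 201.27 g/mol.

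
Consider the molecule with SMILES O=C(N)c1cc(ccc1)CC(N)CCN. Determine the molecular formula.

C11H17N3O

Walk through each heavy atom and fill implicit hydrogens from standard valence (C 4, N 3, O 2, S 2, halogen 1); for lowercase aromatic atoms, an aromatic c carries 1 H when it has two neighbours and 0 H with three, and aromatic n carries 0 H:
  atom 1: O, bond orders sum to 2 (valence 2) → 0 H
  atom 2: C, bond orders sum to 4 (valence 4) → 0 H
  atom 3: N, bond orders sum to 1 (valence 3) → 2 H
  atom 4: aromatic c, 3 neighbours → 0 H
  atom 5: aromatic c, 2 neighbours → 1 H
  atom 6: aromatic c, 3 neighbours → 0 H
  atom 7: aromatic c, 2 neighbours → 1 H
  atom 8: aromatic c, 2 neighbours → 1 H
  atom 9: aromatic c, 2 neighbours → 1 H
  atom 10: C, bond orders sum to 2 (valence 4) → 2 H
  atom 11: C, bond orders sum to 3 (valence 4) → 1 H
  atom 12: N, bond orders sum to 1 (valence 3) → 2 H
  atom 13: C, bond orders sum to 2 (valence 4) → 2 H
  atom 14: C, bond orders sum to 2 (valence 4) → 2 H
  atom 15: N, bond orders sum to 1 (valence 3) → 2 H
Totals → C:11, H:17, N:3, O:1.
In Hill order: C11H17N3O.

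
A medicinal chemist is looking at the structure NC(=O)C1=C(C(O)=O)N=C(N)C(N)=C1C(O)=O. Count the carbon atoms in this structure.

Count every carbon token in the SMILES (each C, including those in ring-closure positions and inside branches).
Carbon count: 8.

8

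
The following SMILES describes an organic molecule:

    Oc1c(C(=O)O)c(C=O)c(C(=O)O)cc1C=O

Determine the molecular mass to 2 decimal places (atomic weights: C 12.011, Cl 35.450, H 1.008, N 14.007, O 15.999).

First, the molecular formula is C10H6O7 (counting implicit H from valence).
  C: 10 × 12.011 = 120.110
  H: 6 × 1.008 = 6.048
  O: 7 × 15.999 = 111.993
Sum: 10×12.011 + 6×1.008 + 7×15.999 = 238.151 → 238.15 g/mol.

238.15 g/mol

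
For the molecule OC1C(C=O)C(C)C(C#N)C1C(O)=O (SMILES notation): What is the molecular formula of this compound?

Walk through each heavy atom and fill implicit hydrogens from standard valence (C 4, N 3, O 2, S 2, halogen 1):
  atom 1: O, bond orders sum to 1 (valence 2) → 1 H
  atom 2: C, bond orders sum to 3 (valence 4) → 1 H
  atom 3: C, bond orders sum to 3 (valence 4) → 1 H
  atom 4: C, bond orders sum to 3 (valence 4) → 1 H
  atom 5: O, bond orders sum to 2 (valence 2) → 0 H
  atom 6: C, bond orders sum to 3 (valence 4) → 1 H
  atom 7: C, bond orders sum to 1 (valence 4) → 3 H
  atom 8: C, bond orders sum to 3 (valence 4) → 1 H
  atom 9: C, bond orders sum to 4 (valence 4) → 0 H
  atom 10: N, bond orders sum to 3 (valence 3) → 0 H
  atom 11: C, bond orders sum to 3 (valence 4) → 1 H
  atom 12: C, bond orders sum to 4 (valence 4) → 0 H
  atom 13: O, bond orders sum to 1 (valence 2) → 1 H
  atom 14: O, bond orders sum to 2 (valence 2) → 0 H
Totals → C:9, H:11, N:1, O:4.

C9H11NO4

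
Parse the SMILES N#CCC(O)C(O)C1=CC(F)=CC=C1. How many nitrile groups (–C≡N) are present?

The nitrile motif appears at heavy-atom position 2 in the SMILES.
Other groups present: 2 hydroxyl.
Nitrile count: 1.

1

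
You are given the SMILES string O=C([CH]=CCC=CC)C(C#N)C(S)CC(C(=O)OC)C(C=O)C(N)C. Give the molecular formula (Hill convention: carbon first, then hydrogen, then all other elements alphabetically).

C18H26N2O4S

Walk through each heavy atom and fill implicit hydrogens from standard valence (C 4, N 3, O 2, S 2, halogen 1):
  atom 1: O, bond orders sum to 2 (valence 2) → 0 H
  atom 2: C, bond orders sum to 4 (valence 4) → 0 H
  atom 3: C with explicit H count 1
  atom 4: C, bond orders sum to 3 (valence 4) → 1 H
  atom 5: C, bond orders sum to 2 (valence 4) → 2 H
  atom 6: C, bond orders sum to 3 (valence 4) → 1 H
  atom 7: C, bond orders sum to 3 (valence 4) → 1 H
  atom 8: C, bond orders sum to 1 (valence 4) → 3 H
  atom 9: C, bond orders sum to 3 (valence 4) → 1 H
  atom 10: C, bond orders sum to 4 (valence 4) → 0 H
  atom 11: N, bond orders sum to 3 (valence 3) → 0 H
  atom 12: C, bond orders sum to 3 (valence 4) → 1 H
  atom 13: S, bond orders sum to 1 (valence 2) → 1 H
  atom 14: C, bond orders sum to 2 (valence 4) → 2 H
  atom 15: C, bond orders sum to 3 (valence 4) → 1 H
  atom 16: C, bond orders sum to 4 (valence 4) → 0 H
  atom 17: O, bond orders sum to 2 (valence 2) → 0 H
  atom 18: O, bond orders sum to 2 (valence 2) → 0 H
  atom 19: C, bond orders sum to 1 (valence 4) → 3 H
  atom 20: C, bond orders sum to 3 (valence 4) → 1 H
  atom 21: C, bond orders sum to 3 (valence 4) → 1 H
  atom 22: O, bond orders sum to 2 (valence 2) → 0 H
  atom 23: C, bond orders sum to 3 (valence 4) → 1 H
  atom 24: N, bond orders sum to 1 (valence 3) → 2 H
  atom 25: C, bond orders sum to 1 (valence 4) → 3 H
Totals → C:18, H:26, N:2, O:4, S:1.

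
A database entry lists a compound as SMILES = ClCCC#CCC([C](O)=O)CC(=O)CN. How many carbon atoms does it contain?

Count every carbon token in the SMILES (each C, including those in ring-closure positions and inside branches).
Carbon count: 10.

10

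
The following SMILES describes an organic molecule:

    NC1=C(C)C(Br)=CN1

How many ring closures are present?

In SMILES, each pair of matching ring-closure digits denotes one ring-closing bond; the number of such bonds equals the number of independent rings.
Ring-closure bonds here: 1.

1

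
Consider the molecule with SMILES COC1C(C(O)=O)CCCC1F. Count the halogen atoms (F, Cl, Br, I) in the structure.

Halogen atoms appear at heavy-atom position 12 (1×F).
Other groups present: 1 carboxylic acid, 1 ether.
Halogen count: 1.

1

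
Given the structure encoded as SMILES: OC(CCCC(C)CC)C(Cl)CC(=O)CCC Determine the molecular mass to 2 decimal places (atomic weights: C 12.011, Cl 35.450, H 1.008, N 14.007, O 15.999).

First, the molecular formula is C14H27ClO2 (counting implicit H from valence).
  C: 14 × 12.011 = 168.154
  Cl: 1 × 35.450 = 35.450
  H: 27 × 1.008 = 27.216
  O: 2 × 15.999 = 31.998
Sum: 14×12.011 + 1×35.450 + 27×1.008 + 2×15.999 = 262.818 → 262.82 g/mol.

262.82 g/mol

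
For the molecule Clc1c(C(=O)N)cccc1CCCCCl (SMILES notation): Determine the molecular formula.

Walk through each heavy atom and fill implicit hydrogens from standard valence (C 4, N 3, O 2, S 2, halogen 1); for lowercase aromatic atoms, an aromatic c carries 1 H when it has two neighbours and 0 H with three, and aromatic n carries 0 H:
  atom 1: Cl (halogen, monovalent) → 0 H
  atom 2: aromatic c, 3 neighbours → 0 H
  atom 3: aromatic c, 3 neighbours → 0 H
  atom 4: C, bond orders sum to 4 (valence 4) → 0 H
  atom 5: O, bond orders sum to 2 (valence 2) → 0 H
  atom 6: N, bond orders sum to 1 (valence 3) → 2 H
  atom 7: aromatic c, 2 neighbours → 1 H
  atom 8: aromatic c, 2 neighbours → 1 H
  atom 9: aromatic c, 2 neighbours → 1 H
  atom 10: aromatic c, 3 neighbours → 0 H
  atom 11: C, bond orders sum to 2 (valence 4) → 2 H
  atom 12: C, bond orders sum to 2 (valence 4) → 2 H
  atom 13: C, bond orders sum to 2 (valence 4) → 2 H
  atom 14: C, bond orders sum to 2 (valence 4) → 2 H
  atom 15: Cl (halogen, monovalent) → 0 H
Totals → C:11, H:13, Cl:2, N:1, O:1.

C11H13Cl2NO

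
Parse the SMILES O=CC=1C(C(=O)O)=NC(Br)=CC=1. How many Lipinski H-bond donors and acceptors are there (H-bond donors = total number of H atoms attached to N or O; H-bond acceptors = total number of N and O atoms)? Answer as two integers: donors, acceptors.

1, 4

Donors: find every N or O and count the H atoms it carries.
  atom 1 (O): bond orders sum to 2 → 0 H
  atom 6 (O): bond orders sum to 2 → 0 H
  atom 7 (O): bond orders sum to 1 → 1 H
  atom 8 (N): bond orders sum to 3 → 0 H
Lipinski HBD = 1.
Acceptors: N atoms = 1, O atoms = 3 → HBA = 4.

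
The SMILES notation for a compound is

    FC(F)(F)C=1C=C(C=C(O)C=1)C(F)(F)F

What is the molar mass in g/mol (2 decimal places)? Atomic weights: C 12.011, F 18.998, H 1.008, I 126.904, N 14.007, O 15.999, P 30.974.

230.11 g/mol

First, the molecular formula is C8H4F6O (counting implicit H from valence).
  C: 8 × 12.011 = 96.088
  F: 6 × 18.998 = 113.988
  H: 4 × 1.008 = 4.032
  O: 1 × 15.999 = 15.999
Sum: 8×12.011 + 6×18.998 + 4×1.008 + 1×15.999 = 230.107 → 230.11 g/mol.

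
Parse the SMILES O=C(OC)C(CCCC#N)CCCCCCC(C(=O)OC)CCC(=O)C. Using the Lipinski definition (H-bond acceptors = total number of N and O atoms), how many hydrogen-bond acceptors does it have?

N atoms: 1; O atoms: 5.
Lipinski HBA = 1 + 5 = 6.

6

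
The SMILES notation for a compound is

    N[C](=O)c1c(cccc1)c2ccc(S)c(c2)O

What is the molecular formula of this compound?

Walk through each heavy atom and fill implicit hydrogens from standard valence (C 4, N 3, O 2, S 2, halogen 1); for lowercase aromatic atoms, an aromatic c carries 1 H when it has two neighbours and 0 H with three, and aromatic n carries 0 H:
  atom 1: N, bond orders sum to 1 (valence 3) → 2 H
  atom 2: C with explicit H count 0
  atom 3: O, bond orders sum to 2 (valence 2) → 0 H
  atom 4: aromatic c, 3 neighbours → 0 H
  atom 5: aromatic c, 3 neighbours → 0 H
  atom 6: aromatic c, 2 neighbours → 1 H
  atom 7: aromatic c, 2 neighbours → 1 H
  atom 8: aromatic c, 2 neighbours → 1 H
  atom 9: aromatic c, 2 neighbours → 1 H
  atom 10: aromatic c, 3 neighbours → 0 H
  atom 11: aromatic c, 2 neighbours → 1 H
  atom 12: aromatic c, 2 neighbours → 1 H
  atom 13: aromatic c, 3 neighbours → 0 H
  atom 14: S, bond orders sum to 1 (valence 2) → 1 H
  atom 15: aromatic c, 3 neighbours → 0 H
  atom 16: aromatic c, 2 neighbours → 1 H
  atom 17: O, bond orders sum to 1 (valence 2) → 1 H
Totals → C:13, H:11, N:1, O:2, S:1.

C13H11NO2S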